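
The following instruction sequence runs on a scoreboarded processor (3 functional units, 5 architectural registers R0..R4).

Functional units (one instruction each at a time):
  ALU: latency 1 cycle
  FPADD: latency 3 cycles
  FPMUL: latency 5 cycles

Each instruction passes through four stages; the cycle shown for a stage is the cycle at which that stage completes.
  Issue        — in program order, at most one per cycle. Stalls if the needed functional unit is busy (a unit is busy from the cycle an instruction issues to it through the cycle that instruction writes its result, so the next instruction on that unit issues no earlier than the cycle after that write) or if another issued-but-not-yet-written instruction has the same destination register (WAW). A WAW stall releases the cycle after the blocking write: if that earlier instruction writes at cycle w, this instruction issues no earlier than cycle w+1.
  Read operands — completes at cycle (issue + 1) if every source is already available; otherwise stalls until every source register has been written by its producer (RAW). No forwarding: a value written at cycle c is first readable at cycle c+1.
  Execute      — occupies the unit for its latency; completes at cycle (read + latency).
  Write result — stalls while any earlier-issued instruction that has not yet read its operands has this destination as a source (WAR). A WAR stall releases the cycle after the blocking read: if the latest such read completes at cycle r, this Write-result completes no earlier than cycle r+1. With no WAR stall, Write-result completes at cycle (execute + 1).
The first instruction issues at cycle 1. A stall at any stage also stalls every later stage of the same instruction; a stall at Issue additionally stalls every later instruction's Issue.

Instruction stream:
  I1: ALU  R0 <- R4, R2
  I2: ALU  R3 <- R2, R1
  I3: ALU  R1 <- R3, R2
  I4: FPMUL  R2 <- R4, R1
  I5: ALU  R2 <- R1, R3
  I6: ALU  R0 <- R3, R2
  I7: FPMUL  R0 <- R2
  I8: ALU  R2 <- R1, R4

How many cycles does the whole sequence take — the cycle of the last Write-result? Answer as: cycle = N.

cycle = 35

1) issue 1, read 2, done 3, write 4
2) issue 5, read 6, done 7, write 8  <struct: ALU busy until I1 writes@4>
3) issue 9, read 10, done 11, write 12  <struct: ALU busy until I2 writes@8>
4) issue 10, read 13, done 18, write 19  <RAW R1: wait I3 write@12>
5) issue 20, read 21, done 22, write 23  <WAW R2: wait I4 write@19>
6) issue 24, read 25, done 26, write 27  <struct: ALU busy until I5 writes@23>
7) issue 28, read 29, done 34, write 35  <WAW R0: wait I6 write@27>
8) issue 29, read 30, done 31, write 32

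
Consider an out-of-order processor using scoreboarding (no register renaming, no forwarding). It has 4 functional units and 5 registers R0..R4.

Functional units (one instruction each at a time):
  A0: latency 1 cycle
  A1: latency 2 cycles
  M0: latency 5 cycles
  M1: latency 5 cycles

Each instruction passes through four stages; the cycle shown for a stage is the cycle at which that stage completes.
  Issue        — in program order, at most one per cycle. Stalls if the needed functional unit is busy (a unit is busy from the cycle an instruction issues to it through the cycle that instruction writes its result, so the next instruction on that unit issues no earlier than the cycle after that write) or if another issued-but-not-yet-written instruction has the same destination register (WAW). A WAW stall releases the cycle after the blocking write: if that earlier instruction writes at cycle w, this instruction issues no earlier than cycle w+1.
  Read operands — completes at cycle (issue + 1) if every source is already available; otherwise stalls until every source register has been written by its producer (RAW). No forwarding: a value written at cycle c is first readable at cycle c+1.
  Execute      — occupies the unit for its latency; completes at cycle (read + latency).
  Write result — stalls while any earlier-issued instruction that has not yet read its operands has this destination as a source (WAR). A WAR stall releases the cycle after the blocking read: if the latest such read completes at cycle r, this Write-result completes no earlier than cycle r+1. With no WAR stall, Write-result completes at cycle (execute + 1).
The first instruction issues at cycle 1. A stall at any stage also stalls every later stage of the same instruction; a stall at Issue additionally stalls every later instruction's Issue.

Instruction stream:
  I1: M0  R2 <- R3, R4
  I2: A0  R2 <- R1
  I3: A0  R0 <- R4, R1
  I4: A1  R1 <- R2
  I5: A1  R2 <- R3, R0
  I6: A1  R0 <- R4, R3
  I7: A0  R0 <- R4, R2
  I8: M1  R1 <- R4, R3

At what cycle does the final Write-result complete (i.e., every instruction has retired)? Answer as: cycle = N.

cycle = 37

  I1 | 1 | 2 | 7 | 8
  I2 | 9 | 10 | 11 | 12   WAW R2: wait I1 write@8
  I3 | 13 | 14 | 15 | 16   struct: A0 busy until I2 writes@12
  I4 | 14 | 15 | 17 | 18
  I5 | 19 | 20 | 22 | 23   struct: A1 busy until I4 writes@18
  I6 | 24 | 25 | 27 | 28   struct: A1 busy until I5 writes@23
  I7 | 29 | 30 | 31 | 32   WAW R0: wait I6 write@28
  I8 | 30 | 31 | 36 | 37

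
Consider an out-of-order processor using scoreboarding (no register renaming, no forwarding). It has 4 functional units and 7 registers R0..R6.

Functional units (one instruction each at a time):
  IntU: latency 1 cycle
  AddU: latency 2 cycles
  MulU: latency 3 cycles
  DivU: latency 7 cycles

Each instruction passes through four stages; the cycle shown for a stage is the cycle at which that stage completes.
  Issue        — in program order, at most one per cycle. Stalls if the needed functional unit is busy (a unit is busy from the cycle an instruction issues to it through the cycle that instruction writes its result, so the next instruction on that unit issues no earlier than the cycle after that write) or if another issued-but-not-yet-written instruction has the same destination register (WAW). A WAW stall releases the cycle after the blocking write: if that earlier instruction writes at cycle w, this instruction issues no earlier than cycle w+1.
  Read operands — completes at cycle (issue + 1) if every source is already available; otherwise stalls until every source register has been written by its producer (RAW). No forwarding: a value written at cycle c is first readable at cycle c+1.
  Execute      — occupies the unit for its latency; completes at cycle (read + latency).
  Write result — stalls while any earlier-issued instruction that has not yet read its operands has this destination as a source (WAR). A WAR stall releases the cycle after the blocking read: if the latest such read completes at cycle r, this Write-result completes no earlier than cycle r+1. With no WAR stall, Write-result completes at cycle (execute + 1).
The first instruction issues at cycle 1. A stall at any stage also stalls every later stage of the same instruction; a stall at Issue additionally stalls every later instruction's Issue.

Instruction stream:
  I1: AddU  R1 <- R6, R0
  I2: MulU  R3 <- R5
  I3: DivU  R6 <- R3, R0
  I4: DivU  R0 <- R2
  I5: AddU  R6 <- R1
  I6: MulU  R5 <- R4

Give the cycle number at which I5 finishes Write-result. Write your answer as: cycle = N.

cycle = 22

t=1  I1 dispatched to AddU
t=2  I1 operands ready · I2 dispatched to MulU
t=3  I2 operands ready · I3 dispatched to DivU
t=4  I1 complete
t=5  R1←I1
t=6  I2 complete
t=7  R3←I2
t=8  I3 operands ready
t=15  I3 complete
t=16  R6←I3
t=17  I4 dispatched to DivU
t=18  I4 operands ready · I5 dispatched to AddU
t=19  I5 operands ready · I6 dispatched to MulU
t=20  I6 operands ready
t=21  I5 complete
t=22  R6←I5
t=23  I6 complete
t=24  R5←I6
t=25  I4 complete
t=26  R0←I4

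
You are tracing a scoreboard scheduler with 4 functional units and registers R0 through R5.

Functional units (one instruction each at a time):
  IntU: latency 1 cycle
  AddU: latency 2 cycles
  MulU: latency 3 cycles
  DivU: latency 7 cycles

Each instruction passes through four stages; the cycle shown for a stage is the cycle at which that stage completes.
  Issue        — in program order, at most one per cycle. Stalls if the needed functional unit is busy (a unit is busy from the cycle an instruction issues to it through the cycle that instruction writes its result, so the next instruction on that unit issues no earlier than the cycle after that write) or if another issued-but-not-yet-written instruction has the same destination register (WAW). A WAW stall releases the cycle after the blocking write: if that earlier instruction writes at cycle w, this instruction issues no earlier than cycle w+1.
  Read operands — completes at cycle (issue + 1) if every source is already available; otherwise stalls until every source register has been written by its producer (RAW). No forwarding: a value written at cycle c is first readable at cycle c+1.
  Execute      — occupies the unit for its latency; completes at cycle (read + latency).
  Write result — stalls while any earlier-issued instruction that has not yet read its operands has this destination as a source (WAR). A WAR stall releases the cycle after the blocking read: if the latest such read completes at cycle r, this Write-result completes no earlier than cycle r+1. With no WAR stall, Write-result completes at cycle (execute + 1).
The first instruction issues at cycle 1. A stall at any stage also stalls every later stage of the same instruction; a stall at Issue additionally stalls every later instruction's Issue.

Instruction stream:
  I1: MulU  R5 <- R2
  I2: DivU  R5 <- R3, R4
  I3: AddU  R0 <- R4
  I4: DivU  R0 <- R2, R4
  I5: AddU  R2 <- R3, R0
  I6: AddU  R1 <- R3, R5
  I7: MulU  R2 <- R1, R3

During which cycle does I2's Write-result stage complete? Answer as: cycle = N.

cycle = 16

t=1  issue I1 (MulU)
t=2  I1 read-ops
t=5  I1 finished on MulU
t=6  I1→R5
t=7  issue I2 (DivU)
t=8  I2 read-ops · issue I3 (AddU)
t=9  I3 read-ops
t=11  I3 finished on AddU
t=12  I3→R0
t=15  I2 finished on DivU
t=16  I2→R5
t=17  issue I4 (DivU)
t=18  I4 read-ops · issue I5 (AddU)
t=25  I4 finished on DivU
t=26  I4→R0
t=27  I5 read-ops
t=29  I5 finished on AddU
t=30  I5→R2
t=31  issue I6 (AddU)
t=32  I6 read-ops · issue I7 (MulU)
t=34  I6 finished on AddU
t=35  I6→R1
t=36  I7 read-ops
t=39  I7 finished on MulU
t=40  I7→R2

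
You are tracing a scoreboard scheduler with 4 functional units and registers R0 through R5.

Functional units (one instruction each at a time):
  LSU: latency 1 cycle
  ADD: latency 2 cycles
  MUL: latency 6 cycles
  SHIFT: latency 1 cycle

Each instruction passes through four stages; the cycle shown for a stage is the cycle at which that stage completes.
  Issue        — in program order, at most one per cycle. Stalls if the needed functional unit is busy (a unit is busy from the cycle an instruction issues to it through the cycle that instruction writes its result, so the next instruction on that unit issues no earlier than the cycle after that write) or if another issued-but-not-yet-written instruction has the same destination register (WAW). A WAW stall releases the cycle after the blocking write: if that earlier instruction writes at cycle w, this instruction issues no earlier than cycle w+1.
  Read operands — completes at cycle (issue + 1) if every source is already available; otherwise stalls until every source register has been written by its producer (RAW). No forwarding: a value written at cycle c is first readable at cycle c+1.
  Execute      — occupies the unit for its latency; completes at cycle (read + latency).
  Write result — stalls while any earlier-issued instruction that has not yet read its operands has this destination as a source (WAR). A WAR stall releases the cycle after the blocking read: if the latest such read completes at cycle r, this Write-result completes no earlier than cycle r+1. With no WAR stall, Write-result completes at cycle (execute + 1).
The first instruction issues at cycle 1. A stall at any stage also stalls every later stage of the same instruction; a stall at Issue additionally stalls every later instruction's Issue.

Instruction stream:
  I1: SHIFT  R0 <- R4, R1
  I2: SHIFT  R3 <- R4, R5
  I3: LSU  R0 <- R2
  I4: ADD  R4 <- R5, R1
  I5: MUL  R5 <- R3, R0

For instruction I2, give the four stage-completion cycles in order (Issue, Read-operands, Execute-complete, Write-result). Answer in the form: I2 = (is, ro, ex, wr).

cycle 1: issue I1 (SHIFT)
cycle 2: I1 read-ops
cycle 3: I1 finished on SHIFT
cycle 4: I1→R0
cycle 5: issue I2 (SHIFT)
cycle 6: I2 read-ops | issue I3 (LSU)
cycle 7: I2 finished on SHIFT | I3 read-ops | issue I4 (ADD)
cycle 8: I2→R3 | I3 finished on LSU | I4 read-ops | issue I5 (MUL)
cycle 9: I3→R0
cycle 10: I4 finished on ADD | I5 read-ops
cycle 11: I4→R4
cycle 16: I5 finished on MUL
cycle 17: I5→R5

I2 = (5, 6, 7, 8)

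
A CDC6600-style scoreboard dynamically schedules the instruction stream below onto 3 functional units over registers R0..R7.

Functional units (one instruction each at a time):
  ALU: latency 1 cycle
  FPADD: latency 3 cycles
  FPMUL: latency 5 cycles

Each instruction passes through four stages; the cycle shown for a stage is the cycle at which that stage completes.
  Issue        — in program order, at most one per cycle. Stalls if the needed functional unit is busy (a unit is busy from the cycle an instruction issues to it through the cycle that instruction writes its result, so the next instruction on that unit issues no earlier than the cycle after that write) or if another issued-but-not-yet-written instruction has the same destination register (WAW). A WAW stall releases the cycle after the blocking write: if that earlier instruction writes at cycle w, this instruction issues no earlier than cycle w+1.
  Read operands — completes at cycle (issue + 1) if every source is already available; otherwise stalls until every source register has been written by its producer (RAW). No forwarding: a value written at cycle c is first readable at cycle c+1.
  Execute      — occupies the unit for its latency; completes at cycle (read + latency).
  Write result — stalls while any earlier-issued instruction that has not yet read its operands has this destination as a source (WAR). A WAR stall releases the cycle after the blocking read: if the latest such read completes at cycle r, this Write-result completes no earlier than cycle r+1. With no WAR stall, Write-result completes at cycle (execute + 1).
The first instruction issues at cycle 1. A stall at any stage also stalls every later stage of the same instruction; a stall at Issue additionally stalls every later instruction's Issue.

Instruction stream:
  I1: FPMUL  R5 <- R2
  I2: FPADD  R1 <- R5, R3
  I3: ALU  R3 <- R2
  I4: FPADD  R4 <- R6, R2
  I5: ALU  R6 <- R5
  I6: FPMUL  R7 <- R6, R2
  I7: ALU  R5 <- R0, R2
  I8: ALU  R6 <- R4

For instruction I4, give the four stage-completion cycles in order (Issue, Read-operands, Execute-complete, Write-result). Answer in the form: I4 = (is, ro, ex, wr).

I1  is:1  ro:2  ex:7  wr:8
I2  is:2  ro:9  ex:12  wr:13  — RAW R5: wait I1 write@8
I3  is:3  ro:4  ex:5  wr:10  — WAR R3: wait I2 read@9
I4  is:14  ro:15  ex:18  wr:19  — struct: FPADD busy until I2 writes@13
I5  is:15  ro:16  ex:17  wr:18
I6  is:16  ro:19  ex:24  wr:25  — RAW R6: wait I5 write@18
I7  is:19  ro:20  ex:21  wr:22  — struct: ALU busy until I5 writes@18
I8  is:23  ro:24  ex:25  wr:26  — struct: ALU busy until I7 writes@22

I4 = (14, 15, 18, 19)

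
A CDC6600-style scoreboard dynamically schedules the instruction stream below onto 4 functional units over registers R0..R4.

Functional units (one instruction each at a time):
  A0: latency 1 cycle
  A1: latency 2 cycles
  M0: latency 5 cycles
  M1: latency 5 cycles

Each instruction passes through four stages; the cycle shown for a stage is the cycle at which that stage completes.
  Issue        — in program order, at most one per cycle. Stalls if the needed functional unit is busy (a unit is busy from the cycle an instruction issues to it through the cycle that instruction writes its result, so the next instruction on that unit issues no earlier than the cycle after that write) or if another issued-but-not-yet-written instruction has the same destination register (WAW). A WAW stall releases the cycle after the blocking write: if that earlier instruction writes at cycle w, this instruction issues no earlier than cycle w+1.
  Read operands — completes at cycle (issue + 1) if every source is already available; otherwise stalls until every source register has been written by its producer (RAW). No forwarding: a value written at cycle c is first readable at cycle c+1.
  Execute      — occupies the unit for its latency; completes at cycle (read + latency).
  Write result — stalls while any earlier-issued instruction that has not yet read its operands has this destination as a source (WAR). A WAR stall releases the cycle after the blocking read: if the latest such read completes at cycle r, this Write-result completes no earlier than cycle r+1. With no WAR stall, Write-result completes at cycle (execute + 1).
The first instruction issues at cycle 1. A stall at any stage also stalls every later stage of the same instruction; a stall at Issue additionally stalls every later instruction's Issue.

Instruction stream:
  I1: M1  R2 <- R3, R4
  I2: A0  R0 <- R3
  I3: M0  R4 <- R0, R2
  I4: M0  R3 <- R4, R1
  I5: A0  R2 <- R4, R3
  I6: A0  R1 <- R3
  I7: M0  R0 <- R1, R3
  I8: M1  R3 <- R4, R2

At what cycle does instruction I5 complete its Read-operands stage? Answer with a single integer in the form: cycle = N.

cycle = 24

[1] issue I1 (M1)
[2] I1 read-ops; issue I2 (A0)
[3] I2 read-ops; issue I3 (M0)
[4] I2 finished on A0
[5] I2→R0
[7] I1 finished on M1
[8] I1→R2
[9] I3 read-ops
[14] I3 finished on M0
[15] I3→R4
[16] issue I4 (M0)
[17] I4 read-ops; issue I5 (A0)
[22] I4 finished on M0
[23] I4→R3
[24] I5 read-ops
[25] I5 finished on A0
[26] I5→R2
[27] issue I6 (A0)
[28] I6 read-ops; issue I7 (M0)
[29] I6 finished on A0; issue I8 (M1)
[30] I6→R1; I8 read-ops
[31] I7 read-ops
[35] I8 finished on M1
[36] I7 finished on M0; I8→R3
[37] I7→R0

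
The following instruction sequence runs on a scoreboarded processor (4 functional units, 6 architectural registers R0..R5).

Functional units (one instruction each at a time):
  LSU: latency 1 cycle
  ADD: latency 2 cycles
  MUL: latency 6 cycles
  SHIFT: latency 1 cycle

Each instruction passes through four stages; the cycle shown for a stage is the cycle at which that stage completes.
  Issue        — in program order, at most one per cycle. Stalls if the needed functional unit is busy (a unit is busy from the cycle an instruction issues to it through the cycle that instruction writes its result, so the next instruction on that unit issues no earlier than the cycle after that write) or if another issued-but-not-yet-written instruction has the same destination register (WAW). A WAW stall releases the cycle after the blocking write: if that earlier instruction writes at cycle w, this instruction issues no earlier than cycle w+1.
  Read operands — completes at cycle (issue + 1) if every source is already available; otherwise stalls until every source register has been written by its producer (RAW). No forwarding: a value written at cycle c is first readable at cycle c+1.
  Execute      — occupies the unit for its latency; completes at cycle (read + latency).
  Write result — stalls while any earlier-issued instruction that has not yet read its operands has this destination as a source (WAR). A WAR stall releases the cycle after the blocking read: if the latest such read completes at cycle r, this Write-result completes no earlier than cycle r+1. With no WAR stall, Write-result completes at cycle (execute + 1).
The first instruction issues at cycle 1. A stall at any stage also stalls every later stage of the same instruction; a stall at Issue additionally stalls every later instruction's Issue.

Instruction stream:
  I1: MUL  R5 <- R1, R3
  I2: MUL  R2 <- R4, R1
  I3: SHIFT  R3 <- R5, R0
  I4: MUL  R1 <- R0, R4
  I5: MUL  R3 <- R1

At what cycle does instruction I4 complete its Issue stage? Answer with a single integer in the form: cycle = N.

cycle = 19

I1: IS=1 RO=2 EX=8 WR=9
I2: IS=10 RO=11 EX=17 WR=18  [struct: MUL busy until I1 writes@9]
I3: IS=11 RO=12 EX=13 WR=14
I4: IS=19 RO=20 EX=26 WR=27  [struct: MUL busy until I2 writes@18]
I5: IS=28 RO=29 EX=35 WR=36  [struct: MUL busy until I4 writes@27]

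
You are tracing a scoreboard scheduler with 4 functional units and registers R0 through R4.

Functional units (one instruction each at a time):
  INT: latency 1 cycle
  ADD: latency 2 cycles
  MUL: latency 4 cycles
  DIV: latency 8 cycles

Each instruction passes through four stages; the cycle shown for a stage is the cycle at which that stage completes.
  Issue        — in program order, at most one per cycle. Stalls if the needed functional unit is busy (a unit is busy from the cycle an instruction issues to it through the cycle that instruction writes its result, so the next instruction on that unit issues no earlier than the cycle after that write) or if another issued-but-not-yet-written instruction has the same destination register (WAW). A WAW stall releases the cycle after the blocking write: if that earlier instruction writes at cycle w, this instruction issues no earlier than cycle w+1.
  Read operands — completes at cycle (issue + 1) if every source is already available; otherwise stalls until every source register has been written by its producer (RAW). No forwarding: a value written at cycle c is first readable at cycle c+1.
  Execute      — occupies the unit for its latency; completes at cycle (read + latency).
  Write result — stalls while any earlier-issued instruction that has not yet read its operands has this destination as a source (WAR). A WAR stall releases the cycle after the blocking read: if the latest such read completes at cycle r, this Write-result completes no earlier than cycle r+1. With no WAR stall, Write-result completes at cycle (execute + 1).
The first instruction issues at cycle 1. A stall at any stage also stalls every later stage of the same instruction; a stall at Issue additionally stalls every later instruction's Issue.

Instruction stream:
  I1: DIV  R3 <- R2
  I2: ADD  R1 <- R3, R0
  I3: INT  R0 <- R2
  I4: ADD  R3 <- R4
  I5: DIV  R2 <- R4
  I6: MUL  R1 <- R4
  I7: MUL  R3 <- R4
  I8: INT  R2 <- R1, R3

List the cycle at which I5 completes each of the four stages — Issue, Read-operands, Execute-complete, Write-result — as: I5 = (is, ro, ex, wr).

I5 = (17, 18, 26, 27)

I1 -> (1, 2, 10, 11)
I2 -> (2, 12, 14, 15)  // RAW R3: wait I1 write@11
I3 -> (3, 4, 5, 13)  // WAR R0: wait I2 read@12
I4 -> (16, 17, 19, 20)  // struct: ADD busy until I2 writes@15
I5 -> (17, 18, 26, 27)
I6 -> (18, 19, 23, 24)
I7 -> (25, 26, 30, 31)  // struct: MUL busy until I6 writes@24
I8 -> (28, 32, 33, 34)  // WAW R2: wait I5 write@27, RAW R3: wait I7 write@31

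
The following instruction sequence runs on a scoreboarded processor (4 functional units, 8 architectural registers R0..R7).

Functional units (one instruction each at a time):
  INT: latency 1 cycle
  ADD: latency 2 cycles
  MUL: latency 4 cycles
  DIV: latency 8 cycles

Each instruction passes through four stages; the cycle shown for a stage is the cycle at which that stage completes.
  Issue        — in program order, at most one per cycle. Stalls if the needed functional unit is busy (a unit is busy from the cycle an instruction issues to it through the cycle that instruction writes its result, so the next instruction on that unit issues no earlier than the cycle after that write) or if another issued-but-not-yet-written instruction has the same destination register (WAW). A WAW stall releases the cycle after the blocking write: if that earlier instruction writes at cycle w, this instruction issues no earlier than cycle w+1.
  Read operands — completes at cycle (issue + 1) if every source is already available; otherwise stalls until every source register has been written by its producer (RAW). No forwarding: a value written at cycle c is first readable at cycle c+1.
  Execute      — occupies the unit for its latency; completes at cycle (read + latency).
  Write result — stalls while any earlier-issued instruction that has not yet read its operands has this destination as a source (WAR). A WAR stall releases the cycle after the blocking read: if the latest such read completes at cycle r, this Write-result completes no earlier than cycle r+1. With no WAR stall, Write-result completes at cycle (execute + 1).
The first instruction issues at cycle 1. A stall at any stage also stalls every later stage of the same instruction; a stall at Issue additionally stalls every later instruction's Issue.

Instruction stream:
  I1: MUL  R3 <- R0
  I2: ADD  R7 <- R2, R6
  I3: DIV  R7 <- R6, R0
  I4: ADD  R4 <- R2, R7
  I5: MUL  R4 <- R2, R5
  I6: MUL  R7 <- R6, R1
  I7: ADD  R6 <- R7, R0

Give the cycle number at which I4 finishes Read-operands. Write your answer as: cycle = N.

c1: I1 dispatched to MUL
c2: I1 operands ready · I2 dispatched to ADD
c3: I2 operands ready
c5: I2 complete
c6: I1 complete · R7←I2
c7: R3←I1 · I3 dispatched to DIV
c8: I3 operands ready · I4 dispatched to ADD
c16: I3 complete
c17: R7←I3
c18: I4 operands ready
c20: I4 complete
c21: R4←I4
c22: I5 dispatched to MUL
c23: I5 operands ready
c27: I5 complete
c28: R4←I5
c29: I6 dispatched to MUL
c30: I6 operands ready · I7 dispatched to ADD
c34: I6 complete
c35: R7←I6
c36: I7 operands ready
c38: I7 complete
c39: R6←I7

cycle = 18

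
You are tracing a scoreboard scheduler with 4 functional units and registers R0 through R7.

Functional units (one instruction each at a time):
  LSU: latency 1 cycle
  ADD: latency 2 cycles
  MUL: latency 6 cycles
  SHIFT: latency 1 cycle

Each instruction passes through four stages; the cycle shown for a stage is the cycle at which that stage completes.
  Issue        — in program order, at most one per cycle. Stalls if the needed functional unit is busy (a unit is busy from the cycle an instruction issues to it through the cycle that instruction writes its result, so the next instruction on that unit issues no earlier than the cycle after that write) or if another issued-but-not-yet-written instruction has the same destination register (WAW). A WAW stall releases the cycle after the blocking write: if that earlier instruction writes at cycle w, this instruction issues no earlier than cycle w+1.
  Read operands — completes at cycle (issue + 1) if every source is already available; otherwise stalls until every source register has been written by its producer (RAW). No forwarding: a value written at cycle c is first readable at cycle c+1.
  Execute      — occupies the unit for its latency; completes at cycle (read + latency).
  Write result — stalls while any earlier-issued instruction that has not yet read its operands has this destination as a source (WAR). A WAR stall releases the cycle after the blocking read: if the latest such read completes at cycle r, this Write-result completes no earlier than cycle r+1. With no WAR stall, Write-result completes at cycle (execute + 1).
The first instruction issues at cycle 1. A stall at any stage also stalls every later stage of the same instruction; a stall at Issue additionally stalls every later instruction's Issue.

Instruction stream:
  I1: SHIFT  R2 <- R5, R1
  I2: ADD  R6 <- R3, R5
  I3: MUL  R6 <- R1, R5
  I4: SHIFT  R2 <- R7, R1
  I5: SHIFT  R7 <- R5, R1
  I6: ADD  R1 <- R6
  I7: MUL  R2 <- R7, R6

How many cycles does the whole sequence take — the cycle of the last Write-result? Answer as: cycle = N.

cycle = 24

I1 -> (1, 2, 3, 4)
I2 -> (2, 3, 5, 6)
I3 -> (7, 8, 14, 15)  // WAW R6: wait I2 write@6
I4 -> (8, 9, 10, 11)
I5 -> (12, 13, 14, 15)  // struct: SHIFT busy until I4 writes@11
I6 -> (13, 16, 18, 19)  // RAW R6: wait I3 write@15
I7 -> (16, 17, 23, 24)  // struct: MUL busy until I3 writes@15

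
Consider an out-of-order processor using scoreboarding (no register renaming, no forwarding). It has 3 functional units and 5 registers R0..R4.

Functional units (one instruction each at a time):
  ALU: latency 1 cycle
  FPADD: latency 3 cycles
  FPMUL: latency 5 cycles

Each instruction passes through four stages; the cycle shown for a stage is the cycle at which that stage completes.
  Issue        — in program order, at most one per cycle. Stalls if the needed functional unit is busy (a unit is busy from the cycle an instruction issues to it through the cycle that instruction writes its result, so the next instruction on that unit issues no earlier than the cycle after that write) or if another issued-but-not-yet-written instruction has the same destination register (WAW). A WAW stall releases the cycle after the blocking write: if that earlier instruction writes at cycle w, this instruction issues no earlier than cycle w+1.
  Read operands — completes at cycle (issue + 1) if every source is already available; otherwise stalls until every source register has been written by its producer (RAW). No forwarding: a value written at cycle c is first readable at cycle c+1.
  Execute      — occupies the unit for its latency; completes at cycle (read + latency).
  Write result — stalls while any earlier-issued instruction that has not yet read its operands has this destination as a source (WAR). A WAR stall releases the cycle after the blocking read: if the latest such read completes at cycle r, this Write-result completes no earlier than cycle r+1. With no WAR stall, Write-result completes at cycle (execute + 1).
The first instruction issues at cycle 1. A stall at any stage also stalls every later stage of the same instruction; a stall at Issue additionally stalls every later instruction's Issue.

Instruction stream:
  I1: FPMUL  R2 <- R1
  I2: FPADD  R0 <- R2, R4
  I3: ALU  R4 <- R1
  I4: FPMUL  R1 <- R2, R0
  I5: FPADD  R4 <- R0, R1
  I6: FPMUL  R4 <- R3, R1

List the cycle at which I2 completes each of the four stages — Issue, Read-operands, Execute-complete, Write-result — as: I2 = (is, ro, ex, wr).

  I1 | 1 | 2 | 7 | 8
  I2 | 2 | 9 | 12 | 13   RAW R2: wait I1 write@8
  I3 | 3 | 4 | 5 | 10   WAR R4: wait I2 read@9
  I4 | 9 | 14 | 19 | 20   struct: FPMUL busy until I1 writes@8 · RAW R0: wait I2 write@13
  I5 | 14 | 21 | 24 | 25   struct: FPADD busy until I2 writes@13 · RAW R1: wait I4 write@20
  I6 | 26 | 27 | 32 | 33   WAW R4: wait I5 write@25

I2 = (2, 9, 12, 13)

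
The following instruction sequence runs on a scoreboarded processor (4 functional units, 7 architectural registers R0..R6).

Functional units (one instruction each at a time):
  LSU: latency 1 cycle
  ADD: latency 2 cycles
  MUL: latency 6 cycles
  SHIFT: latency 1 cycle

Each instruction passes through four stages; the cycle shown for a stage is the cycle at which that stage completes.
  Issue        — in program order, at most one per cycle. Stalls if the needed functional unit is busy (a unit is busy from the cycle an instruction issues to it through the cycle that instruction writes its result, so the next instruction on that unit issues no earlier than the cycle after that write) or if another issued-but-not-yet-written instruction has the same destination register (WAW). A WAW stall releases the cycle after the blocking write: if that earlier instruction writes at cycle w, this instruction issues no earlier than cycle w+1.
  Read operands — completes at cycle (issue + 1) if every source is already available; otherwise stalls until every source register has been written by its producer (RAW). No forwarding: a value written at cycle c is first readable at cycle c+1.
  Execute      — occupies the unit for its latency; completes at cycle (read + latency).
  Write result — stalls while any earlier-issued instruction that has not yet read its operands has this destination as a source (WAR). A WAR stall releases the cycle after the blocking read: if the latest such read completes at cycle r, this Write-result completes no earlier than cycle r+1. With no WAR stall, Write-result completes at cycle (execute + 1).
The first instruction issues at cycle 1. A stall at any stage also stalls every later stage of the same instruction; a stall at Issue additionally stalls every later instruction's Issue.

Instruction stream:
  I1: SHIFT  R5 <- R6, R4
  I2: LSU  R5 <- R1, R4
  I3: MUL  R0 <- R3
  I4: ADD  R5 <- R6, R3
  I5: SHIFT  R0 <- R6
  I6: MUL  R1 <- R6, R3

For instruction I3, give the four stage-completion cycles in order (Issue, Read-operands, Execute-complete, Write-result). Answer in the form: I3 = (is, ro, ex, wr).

I3 = (6, 7, 13, 14)

  I1 | 1 | 2 | 3 | 4
  I2 | 5 | 6 | 7 | 8   WAW R5: wait I1 write@4
  I3 | 6 | 7 | 13 | 14
  I4 | 9 | 10 | 12 | 13   WAW R5: wait I2 write@8
  I5 | 15 | 16 | 17 | 18   WAW R0: wait I3 write@14
  I6 | 16 | 17 | 23 | 24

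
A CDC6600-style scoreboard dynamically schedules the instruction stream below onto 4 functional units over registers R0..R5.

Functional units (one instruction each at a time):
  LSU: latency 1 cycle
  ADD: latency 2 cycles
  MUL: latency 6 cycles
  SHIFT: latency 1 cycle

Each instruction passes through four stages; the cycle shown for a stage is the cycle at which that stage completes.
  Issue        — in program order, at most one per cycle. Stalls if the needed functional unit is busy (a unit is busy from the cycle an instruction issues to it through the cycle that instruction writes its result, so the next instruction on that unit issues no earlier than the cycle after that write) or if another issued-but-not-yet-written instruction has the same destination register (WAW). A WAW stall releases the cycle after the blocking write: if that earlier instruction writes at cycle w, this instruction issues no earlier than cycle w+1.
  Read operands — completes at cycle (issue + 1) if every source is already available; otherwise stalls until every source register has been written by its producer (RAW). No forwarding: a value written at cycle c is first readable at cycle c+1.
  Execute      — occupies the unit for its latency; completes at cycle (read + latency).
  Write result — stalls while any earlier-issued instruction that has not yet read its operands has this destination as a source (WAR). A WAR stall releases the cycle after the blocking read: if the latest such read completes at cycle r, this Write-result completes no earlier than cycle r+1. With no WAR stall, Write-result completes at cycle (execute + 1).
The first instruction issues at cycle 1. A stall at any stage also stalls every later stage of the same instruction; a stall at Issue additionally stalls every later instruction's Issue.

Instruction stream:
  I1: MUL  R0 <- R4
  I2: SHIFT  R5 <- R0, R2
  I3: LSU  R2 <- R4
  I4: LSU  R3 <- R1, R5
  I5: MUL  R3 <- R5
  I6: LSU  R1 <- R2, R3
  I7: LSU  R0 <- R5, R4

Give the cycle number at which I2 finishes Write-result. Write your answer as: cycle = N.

I1 -> (1, 2, 8, 9)
I2 -> (2, 10, 11, 12)  // RAW R0: wait I1 write@9
I3 -> (3, 4, 5, 11)  // WAR R2: wait I2 read@10
I4 -> (12, 13, 14, 15)  // struct: LSU busy until I3 writes@11
I5 -> (16, 17, 23, 24)  // WAW R3: wait I4 write@15
I6 -> (17, 25, 26, 27)  // RAW R3: wait I5 write@24
I7 -> (28, 29, 30, 31)  // struct: LSU busy until I6 writes@27

cycle = 12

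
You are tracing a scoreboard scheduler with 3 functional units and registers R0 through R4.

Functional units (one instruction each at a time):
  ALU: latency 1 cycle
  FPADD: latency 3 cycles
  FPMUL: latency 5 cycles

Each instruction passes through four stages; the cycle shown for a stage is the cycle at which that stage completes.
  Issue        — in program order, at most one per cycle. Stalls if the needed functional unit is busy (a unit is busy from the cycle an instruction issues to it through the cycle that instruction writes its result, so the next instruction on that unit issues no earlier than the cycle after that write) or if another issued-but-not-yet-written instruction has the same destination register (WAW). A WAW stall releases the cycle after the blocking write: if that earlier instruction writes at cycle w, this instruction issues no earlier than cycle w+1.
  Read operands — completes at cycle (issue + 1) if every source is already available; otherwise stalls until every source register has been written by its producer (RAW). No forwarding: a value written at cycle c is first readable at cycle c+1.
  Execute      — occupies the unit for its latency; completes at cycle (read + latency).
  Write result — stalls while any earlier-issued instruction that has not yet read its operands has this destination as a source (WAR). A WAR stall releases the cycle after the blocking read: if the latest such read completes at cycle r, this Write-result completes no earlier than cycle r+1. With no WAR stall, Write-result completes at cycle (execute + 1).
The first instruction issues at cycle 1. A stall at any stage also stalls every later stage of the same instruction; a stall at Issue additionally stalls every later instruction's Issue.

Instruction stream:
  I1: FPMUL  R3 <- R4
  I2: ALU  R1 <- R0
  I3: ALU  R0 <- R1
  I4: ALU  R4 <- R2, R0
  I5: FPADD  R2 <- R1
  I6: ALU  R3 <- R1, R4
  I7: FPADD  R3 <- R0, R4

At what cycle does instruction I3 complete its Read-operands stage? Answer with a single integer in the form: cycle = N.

t=1  issue I1 (FPMUL)
t=2  I1 read-ops | issue I2 (ALU)
t=3  I2 read-ops
t=4  I2 finished on ALU
t=5  I2→R1
t=6  issue I3 (ALU)
t=7  I1 finished on FPMUL | I3 read-ops
t=8  I1→R3 | I3 finished on ALU
t=9  I3→R0
t=10  issue I4 (ALU)
t=11  I4 read-ops | issue I5 (FPADD)
t=12  I4 finished on ALU | I5 read-ops
t=13  I4→R4
t=14  issue I6 (ALU)
t=15  I5 finished on FPADD | I6 read-ops
t=16  I5→R2 | I6 finished on ALU
t=17  I6→R3
t=18  issue I7 (FPADD)
t=19  I7 read-ops
t=22  I7 finished on FPADD
t=23  I7→R3

cycle = 7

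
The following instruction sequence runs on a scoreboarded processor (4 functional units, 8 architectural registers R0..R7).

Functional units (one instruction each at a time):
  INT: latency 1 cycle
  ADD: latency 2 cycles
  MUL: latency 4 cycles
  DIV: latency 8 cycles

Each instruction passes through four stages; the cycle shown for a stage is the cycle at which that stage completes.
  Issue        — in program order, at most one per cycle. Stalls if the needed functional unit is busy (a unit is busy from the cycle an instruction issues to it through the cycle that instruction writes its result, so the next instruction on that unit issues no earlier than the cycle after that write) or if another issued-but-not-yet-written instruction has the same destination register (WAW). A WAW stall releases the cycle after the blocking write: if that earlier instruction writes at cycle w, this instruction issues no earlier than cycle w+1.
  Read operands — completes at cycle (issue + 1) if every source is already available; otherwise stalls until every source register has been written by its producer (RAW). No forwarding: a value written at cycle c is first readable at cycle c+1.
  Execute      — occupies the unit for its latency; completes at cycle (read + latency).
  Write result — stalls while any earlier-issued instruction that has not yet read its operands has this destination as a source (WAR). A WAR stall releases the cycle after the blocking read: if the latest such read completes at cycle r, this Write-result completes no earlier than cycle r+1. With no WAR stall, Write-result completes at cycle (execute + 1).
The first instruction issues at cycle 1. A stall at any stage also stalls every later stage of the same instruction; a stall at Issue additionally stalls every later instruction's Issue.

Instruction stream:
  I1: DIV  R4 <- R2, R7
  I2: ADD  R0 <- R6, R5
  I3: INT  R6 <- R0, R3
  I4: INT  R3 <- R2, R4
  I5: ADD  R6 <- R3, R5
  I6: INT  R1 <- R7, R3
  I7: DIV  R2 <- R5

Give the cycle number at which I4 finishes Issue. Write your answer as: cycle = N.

  I1 | 1 | 2 | 10 | 11
  I2 | 2 | 3 | 5 | 6
  I3 | 3 | 7 | 8 | 9   RAW R0: wait I2 write@6
  I4 | 10 | 12 | 13 | 14   struct: INT busy until I3 writes@9 · RAW R4: wait I1 write@11
  I5 | 11 | 15 | 17 | 18   RAW R3: wait I4 write@14
  I6 | 15 | 16 | 17 | 18   struct: INT busy until I4 writes@14
  I7 | 16 | 17 | 25 | 26

cycle = 10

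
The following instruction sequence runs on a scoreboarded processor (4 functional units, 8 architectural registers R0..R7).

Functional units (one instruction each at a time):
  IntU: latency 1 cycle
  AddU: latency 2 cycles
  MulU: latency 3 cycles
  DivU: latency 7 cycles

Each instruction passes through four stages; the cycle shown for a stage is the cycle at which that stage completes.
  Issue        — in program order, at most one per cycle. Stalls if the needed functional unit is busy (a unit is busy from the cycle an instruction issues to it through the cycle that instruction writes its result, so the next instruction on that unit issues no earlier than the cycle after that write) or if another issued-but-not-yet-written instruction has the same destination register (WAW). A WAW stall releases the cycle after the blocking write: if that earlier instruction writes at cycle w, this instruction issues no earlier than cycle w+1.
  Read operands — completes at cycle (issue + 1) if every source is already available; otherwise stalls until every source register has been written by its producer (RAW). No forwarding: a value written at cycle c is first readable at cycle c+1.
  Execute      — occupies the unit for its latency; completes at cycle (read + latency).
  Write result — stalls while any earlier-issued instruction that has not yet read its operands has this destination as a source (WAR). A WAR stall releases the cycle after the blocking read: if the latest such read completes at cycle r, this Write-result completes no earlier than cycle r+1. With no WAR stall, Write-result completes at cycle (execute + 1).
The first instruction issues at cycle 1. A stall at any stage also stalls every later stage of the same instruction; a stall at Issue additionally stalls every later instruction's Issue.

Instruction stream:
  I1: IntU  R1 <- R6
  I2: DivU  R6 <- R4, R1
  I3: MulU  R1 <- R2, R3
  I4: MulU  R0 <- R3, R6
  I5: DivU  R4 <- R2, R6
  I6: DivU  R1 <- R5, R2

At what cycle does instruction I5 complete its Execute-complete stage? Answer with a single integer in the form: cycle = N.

c1: I1 issues→IntU
c2: I1 reads · I2 issues→DivU
c3: I1 exec-done
c4: I1 writes R1
c5: I2 reads · I3 issues→MulU
c6: I3 reads
c9: I3 exec-done
c10: I3 writes R1
c11: I4 issues→MulU
c12: I2 exec-done
c13: I2 writes R6
c14: I4 reads · I5 issues→DivU
c15: I5 reads
c17: I4 exec-done
c18: I4 writes R0
c22: I5 exec-done
c23: I5 writes R4
c24: I6 issues→DivU
c25: I6 reads
c32: I6 exec-done
c33: I6 writes R1

cycle = 22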